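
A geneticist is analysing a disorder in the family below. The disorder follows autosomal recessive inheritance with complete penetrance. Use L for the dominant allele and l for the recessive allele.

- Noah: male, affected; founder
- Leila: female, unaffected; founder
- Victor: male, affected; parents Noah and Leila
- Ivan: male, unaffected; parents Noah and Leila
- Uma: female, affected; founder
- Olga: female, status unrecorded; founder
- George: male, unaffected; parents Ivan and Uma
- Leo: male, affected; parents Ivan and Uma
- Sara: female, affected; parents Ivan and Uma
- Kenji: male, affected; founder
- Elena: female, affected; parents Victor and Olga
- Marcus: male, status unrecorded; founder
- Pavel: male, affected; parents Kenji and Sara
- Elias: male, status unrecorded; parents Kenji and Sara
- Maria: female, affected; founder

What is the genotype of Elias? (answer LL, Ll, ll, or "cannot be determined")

From phenotype alone, Elias is LL or Ll or ll.
Elias received l from Kenji (ll) and received l from Sara (ll), so Elias is ll.

ll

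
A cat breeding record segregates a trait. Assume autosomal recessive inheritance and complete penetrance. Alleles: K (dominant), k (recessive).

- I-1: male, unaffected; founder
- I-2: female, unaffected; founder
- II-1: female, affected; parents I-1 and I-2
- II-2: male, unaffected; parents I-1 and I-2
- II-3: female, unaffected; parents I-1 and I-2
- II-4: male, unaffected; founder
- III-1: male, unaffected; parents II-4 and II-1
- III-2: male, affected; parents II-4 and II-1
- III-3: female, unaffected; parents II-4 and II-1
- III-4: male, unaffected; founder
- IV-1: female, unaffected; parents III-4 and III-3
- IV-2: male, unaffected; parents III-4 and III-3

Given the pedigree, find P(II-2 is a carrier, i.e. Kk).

I-1 is unaffected so carries K and passed k to II-1 (kk), so I-1 is Kk.
I-2 is unaffected so carries K and passed k to II-1 (kk), so I-2 is Kk.
Their cross gives offspring ratios 1/4 KK : 1/2 Kk : 1/4 kk. Conditioning on II-2 being unaffected, P(Kk) = 1/2 / 3/4 = 2/3.

2/3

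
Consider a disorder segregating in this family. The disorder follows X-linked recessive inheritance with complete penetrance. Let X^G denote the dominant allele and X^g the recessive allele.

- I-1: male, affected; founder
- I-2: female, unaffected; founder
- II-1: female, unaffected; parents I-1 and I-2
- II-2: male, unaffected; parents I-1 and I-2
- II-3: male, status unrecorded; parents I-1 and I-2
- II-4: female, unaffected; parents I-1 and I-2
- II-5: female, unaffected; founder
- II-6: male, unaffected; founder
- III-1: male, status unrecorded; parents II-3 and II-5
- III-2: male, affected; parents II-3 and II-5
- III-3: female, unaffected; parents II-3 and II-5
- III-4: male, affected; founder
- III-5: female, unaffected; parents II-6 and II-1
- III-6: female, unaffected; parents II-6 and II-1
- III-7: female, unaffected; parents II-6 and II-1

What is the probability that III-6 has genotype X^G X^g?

1/2

II-6 is unaffected, so II-6 is X^G Y.
II-1 is unaffected so carries G and received g from I-1 (X^g Y), so II-1 is X^G X^g.
Their cross gives offspring ratios 1/2 X^G X^G : 1/2 X^G X^g. Conditioning on III-6 being unaffected, P(X^G X^g) = 1/2 / 1 = 1/2.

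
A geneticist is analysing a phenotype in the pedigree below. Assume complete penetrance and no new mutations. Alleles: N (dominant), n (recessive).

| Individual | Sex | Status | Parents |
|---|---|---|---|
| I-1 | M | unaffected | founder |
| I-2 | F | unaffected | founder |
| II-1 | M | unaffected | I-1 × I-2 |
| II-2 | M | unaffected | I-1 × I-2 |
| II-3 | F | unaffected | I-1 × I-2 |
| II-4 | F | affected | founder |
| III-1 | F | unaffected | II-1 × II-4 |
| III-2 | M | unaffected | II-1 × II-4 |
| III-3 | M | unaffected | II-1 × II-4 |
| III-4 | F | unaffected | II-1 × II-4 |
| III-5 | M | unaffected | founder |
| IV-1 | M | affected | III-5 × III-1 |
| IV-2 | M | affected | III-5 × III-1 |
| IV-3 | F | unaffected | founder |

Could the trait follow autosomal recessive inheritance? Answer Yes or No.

Yes

A consistent assignment under autosomal recessive exists: I-1 NN, I-2 NN, II-1 NN, II-2 NN, II-3 NN, II-4 nn, III-1 Nn, III-2 Nn, III-3 Nn, III-4 Nn, III-5 Nn, IV-1 nn, IV-2 nn, IV-3 NN.
In this assignment every recorded phenotype matches its genotype and every non-founder's genotype is obtainable from its parents' genotypes, so the pedigree is consistent.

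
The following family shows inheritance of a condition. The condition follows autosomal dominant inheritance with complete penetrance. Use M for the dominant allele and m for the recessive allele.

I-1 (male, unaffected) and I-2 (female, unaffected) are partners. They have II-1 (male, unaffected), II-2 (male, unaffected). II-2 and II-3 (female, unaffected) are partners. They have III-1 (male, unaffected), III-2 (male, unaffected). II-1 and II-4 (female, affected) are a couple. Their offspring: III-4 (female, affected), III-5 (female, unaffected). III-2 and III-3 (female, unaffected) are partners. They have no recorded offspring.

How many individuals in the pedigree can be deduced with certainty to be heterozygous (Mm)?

2

Obligate heterozygotes: II-4 is affected so carries M and passed m to III-5 (mm), so II-4 is Mm; III-4 is affected so carries M and received m from II-1 (mm), so III-4 is Mm.
Every other individual is either homozygous by phenotype or has at least one consistent homozygous assignment, so the count is 2.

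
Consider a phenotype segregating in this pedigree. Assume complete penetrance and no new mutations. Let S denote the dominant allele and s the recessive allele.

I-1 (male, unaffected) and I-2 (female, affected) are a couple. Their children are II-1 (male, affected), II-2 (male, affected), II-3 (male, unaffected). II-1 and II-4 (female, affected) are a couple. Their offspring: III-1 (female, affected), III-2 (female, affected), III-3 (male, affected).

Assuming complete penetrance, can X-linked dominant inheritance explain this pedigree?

A consistent assignment under X-linked dominant exists: I-1 X^s Y, I-2 X^S X^s, II-1 X^S Y, II-2 X^S Y, II-3 X^s Y, II-4 X^S X^S, III-1 X^S X^S, III-2 X^S X^S, III-3 X^S Y.
In this assignment every recorded phenotype matches its genotype and every non-founder's genotype is obtainable from its parents' genotypes, so the pedigree is consistent.

Yes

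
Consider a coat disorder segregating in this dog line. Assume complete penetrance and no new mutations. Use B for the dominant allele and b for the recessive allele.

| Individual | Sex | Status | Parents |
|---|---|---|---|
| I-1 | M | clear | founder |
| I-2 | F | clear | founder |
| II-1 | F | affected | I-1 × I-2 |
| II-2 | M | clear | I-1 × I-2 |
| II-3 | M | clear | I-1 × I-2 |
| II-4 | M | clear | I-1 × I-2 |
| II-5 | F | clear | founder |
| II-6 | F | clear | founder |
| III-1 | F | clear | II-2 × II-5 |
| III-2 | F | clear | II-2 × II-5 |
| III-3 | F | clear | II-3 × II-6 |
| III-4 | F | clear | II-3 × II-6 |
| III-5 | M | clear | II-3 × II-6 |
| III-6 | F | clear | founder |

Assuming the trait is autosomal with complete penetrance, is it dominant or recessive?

recessive

I-1 and I-2 are both clear yet have an affected child II-1. Under dominance, an affected child requires at least one affected parent, so the trait cannot be dominant.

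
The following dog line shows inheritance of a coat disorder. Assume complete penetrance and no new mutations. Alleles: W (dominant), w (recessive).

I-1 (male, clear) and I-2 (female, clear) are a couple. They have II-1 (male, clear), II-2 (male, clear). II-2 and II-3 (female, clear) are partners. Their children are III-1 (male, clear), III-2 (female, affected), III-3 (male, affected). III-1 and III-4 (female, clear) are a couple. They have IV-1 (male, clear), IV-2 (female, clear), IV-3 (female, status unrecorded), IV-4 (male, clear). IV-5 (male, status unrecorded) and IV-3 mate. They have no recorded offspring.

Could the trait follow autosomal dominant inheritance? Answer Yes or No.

Under autosomal dominant, III-2 (affected, female) cannot arise from II-2 (clear) × II-3 (clear).

No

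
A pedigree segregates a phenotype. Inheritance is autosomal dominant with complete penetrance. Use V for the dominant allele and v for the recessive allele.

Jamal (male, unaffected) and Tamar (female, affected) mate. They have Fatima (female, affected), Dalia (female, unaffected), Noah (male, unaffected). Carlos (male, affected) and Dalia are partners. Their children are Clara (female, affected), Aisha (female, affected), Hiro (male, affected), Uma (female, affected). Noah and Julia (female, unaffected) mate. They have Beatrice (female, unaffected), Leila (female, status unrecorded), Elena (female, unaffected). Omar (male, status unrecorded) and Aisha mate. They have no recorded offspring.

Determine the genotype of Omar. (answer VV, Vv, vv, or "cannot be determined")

cannot be determined

Omar's phenotype is unrecorded, and no parent or child forces a single allele at both positions; consistent genotype assignments exist with Omar as VV or Vv or vv.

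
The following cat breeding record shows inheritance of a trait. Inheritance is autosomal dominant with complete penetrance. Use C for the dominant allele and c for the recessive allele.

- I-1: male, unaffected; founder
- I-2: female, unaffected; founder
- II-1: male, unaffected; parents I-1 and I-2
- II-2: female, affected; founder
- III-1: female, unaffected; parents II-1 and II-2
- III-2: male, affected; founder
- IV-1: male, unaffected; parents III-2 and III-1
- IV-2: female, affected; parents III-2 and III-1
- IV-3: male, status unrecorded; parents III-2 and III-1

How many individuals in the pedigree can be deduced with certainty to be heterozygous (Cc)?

3

Obligate heterozygotes: II-2 is affected so carries C and passed c to III-1 (cc), so II-2 is Cc; III-2 is affected so carries C and passed c to IV-1 (cc), so III-2 is Cc; IV-2 is affected so carries C and received c from III-1 (cc), so IV-2 is Cc.
Every other individual is either homozygous by phenotype or has at least one consistent homozygous assignment, so the count is 3.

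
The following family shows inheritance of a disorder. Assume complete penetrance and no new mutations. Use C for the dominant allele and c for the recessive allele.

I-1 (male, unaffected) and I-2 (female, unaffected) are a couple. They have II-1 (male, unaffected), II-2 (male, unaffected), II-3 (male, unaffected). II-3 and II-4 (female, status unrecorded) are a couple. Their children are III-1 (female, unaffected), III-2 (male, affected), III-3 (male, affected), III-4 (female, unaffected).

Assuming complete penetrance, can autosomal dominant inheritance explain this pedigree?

Yes

A consistent assignment under autosomal dominant exists: I-1 cc, I-2 cc, II-1 cc, II-2 cc, II-3 cc, II-4 Cc, III-1 cc, III-2 Cc, III-3 Cc, III-4 cc.
In this assignment every recorded phenotype matches its genotype and every non-founder's genotype is obtainable from its parents' genotypes, so the pedigree is consistent.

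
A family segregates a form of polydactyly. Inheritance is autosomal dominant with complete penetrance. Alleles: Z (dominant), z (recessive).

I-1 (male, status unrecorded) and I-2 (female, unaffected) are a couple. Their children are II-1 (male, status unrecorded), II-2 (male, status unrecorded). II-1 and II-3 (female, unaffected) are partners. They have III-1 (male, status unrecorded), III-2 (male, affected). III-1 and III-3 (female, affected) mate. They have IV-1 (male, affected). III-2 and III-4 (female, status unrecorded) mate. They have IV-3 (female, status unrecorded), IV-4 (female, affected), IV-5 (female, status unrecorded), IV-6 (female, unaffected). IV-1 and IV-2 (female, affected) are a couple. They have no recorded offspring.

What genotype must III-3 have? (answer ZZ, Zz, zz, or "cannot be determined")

III-3's phenotype allows ZZ or Zz, and no parent or child forces a single allele at both positions; consistent genotype assignments exist with III-3 as ZZ or Zz.

cannot be determined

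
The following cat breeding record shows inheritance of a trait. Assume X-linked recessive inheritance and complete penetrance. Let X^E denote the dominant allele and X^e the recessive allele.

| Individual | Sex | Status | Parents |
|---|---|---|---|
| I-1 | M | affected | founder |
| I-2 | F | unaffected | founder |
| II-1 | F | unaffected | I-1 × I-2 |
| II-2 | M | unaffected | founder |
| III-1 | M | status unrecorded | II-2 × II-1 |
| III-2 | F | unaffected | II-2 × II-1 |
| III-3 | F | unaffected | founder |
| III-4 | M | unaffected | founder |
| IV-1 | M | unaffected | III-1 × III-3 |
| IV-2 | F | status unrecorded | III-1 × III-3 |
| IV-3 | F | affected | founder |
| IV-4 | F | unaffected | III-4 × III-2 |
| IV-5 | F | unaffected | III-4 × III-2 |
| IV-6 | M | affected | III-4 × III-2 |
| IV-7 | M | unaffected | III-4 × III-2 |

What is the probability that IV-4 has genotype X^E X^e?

1/2

III-4 is unaffected, so III-4 is X^E Y.
III-2 is unaffected so carries E and passed e to IV-6 (X^e Y), so III-2 is X^E X^e.
Their cross gives offspring ratios 1/2 X^E X^E : 1/2 X^E X^e. Conditioning on IV-4 being unaffected, P(X^E X^e) = 1/2 / 1 = 1/2.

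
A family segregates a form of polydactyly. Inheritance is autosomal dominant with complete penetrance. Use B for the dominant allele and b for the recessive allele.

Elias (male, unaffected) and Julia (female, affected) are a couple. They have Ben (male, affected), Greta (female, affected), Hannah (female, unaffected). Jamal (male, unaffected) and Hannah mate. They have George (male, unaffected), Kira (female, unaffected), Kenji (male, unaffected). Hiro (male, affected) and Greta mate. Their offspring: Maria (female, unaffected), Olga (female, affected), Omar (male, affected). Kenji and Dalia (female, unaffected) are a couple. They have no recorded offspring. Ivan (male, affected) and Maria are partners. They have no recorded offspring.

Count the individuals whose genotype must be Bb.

4

Obligate heterozygotes: Julia is affected so carries B and passed b to Hannah (bb), so Julia is Bb; Ben is affected so carries B and received b from Elias (bb), so Ben is Bb; Greta is affected so carries B and received b from Elias (bb), so Greta is Bb; Hiro is affected so carries B and passed b to Maria (bb), so Hiro is Bb.
Every other individual is either homozygous by phenotype or has at least one consistent homozygous assignment, so the count is 4.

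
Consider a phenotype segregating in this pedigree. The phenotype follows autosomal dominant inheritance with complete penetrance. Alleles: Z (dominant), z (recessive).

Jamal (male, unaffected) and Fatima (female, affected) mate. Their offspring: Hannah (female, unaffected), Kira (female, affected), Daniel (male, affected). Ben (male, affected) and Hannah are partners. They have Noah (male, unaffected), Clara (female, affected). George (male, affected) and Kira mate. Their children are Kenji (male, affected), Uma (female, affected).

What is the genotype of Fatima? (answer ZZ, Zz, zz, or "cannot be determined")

From phenotype alone, Fatima is ZZ or Zz.
Fatima is affected so carries Z and passed z to Hannah (zz), so Fatima is Zz.

Zz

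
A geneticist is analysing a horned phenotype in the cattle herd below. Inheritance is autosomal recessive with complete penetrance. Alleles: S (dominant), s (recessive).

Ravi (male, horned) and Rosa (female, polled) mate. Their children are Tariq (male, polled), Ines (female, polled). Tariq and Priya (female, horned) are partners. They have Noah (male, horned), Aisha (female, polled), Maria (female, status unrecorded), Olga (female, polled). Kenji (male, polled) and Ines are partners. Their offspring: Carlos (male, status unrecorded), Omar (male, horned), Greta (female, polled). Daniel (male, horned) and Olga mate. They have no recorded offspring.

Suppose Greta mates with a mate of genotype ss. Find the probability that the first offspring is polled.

2/3

Kenji is polled so carries S and passed s to Omar (ss), so Kenji is Ss.
Ines is polled so carries S and received s from Ravi (ss), so Ines is Ss.
Greta is a polled offspring of Kenji (Ss) × Ines (Ss), whose cross gives 1/4 SS : 1/2 Ss : 1/4 ss; conditioning on being polled, Greta is SS with probability 1/3, Ss with probability 2/3.
Summing over parental genotype combinations, P(offspring is polled) = 1/3·1 + 2/3·1/2 = 2/3.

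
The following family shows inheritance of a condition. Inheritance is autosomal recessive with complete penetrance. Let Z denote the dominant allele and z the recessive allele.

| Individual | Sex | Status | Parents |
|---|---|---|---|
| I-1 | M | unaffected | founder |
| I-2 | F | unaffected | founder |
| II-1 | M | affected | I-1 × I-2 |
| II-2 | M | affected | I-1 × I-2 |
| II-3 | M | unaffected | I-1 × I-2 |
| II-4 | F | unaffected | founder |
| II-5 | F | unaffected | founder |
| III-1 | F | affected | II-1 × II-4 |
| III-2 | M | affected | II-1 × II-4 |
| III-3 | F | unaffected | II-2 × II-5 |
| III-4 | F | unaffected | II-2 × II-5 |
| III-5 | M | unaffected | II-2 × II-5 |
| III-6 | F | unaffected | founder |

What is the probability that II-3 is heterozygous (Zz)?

I-1 is unaffected so carries Z and passed z to II-1 (zz), so I-1 is Zz.
I-2 is unaffected so carries Z and passed z to II-1 (zz), so I-2 is Zz.
Their cross gives offspring ratios 1/4 ZZ : 1/2 Zz : 1/4 zz. Conditioning on II-3 being unaffected, P(Zz) = 1/2 / 3/4 = 2/3.

2/3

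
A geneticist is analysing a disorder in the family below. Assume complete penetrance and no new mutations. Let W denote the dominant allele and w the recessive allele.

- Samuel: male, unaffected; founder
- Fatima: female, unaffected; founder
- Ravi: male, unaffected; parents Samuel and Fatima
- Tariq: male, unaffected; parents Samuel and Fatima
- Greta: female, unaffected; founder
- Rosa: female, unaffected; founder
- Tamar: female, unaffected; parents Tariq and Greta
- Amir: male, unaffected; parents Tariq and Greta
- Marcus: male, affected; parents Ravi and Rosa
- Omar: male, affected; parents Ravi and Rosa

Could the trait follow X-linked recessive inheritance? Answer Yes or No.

Yes

A consistent assignment under X-linked recessive exists: Samuel X^W Y, Fatima X^W X^W, Ravi X^W Y, Tariq X^W Y, Greta X^W X^W, Rosa X^W X^w, Tamar X^W X^W, Amir X^W Y, Marcus X^w Y, Omar X^w Y.
In this assignment every recorded phenotype matches its genotype and every non-founder's genotype is obtainable from its parents' genotypes, so the pedigree is consistent.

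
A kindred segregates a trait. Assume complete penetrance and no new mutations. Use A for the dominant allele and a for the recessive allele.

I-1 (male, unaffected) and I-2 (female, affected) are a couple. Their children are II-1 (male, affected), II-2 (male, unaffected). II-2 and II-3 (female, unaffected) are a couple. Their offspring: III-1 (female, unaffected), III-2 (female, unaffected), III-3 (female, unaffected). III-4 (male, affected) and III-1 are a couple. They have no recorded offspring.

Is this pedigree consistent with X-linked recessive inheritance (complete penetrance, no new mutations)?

Under X-linked recessive, II-2 (unaffected, male) cannot arise from I-1 (unaffected) × I-2 (affected).

No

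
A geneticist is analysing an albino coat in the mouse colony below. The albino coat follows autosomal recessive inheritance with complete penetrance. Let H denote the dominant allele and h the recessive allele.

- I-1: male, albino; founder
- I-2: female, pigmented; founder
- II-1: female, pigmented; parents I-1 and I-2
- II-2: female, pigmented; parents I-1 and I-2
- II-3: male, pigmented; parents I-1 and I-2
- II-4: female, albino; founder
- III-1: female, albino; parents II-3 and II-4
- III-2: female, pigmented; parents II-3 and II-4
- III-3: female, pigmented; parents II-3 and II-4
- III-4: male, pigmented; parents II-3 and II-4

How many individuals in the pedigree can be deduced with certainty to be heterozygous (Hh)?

Obligate heterozygotes: II-1 is pigmented so carries H and received h from I-1 (hh), so II-1 is Hh; II-2 is pigmented so carries H and received h from I-1 (hh), so II-2 is Hh; II-3 is pigmented so carries H and received h from I-1 (hh), so II-3 is Hh; III-2 is pigmented so carries H and received h from II-4 (hh), so III-2 is Hh; III-3 is pigmented so carries H and received h from II-4 (hh), so III-3 is Hh; III-4 is pigmented so carries H and received h from II-4 (hh), so III-4 is Hh.
Every other individual is either homozygous by phenotype or has at least one consistent homozygous assignment, so the count is 6.

6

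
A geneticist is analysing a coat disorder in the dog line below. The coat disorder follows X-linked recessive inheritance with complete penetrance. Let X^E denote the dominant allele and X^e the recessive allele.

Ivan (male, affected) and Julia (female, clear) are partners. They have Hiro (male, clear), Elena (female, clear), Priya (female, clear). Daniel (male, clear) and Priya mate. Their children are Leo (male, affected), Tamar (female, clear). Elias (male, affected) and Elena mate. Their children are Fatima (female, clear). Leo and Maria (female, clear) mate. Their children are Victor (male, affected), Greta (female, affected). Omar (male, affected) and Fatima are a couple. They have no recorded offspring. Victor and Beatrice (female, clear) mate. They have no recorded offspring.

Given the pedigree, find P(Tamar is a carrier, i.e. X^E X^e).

Daniel is clear, so Daniel is X^E Y.
Priya is clear so carries E and received e from Ivan (X^e Y), so Priya is X^E X^e.
Their cross gives offspring ratios 1/2 X^E X^E : 1/2 X^E X^e. Conditioning on Tamar being clear, P(X^E X^e) = 1/2 / 1 = 1/2.

1/2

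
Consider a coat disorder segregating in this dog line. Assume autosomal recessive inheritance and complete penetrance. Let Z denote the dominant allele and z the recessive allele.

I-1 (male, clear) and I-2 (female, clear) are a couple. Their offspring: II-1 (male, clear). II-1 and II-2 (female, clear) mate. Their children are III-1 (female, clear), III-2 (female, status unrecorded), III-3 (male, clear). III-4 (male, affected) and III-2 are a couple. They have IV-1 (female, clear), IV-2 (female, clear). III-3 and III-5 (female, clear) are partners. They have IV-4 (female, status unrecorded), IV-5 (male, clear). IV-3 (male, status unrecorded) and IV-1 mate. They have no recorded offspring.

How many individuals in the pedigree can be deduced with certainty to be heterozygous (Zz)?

2

Obligate heterozygotes: IV-1 is clear so carries Z and received z from III-4 (zz), so IV-1 is Zz; IV-2 is clear so carries Z and received z from III-4 (zz), so IV-2 is Zz.
Every other individual is either homozygous by phenotype or has at least one consistent homozygous assignment, so the count is 2.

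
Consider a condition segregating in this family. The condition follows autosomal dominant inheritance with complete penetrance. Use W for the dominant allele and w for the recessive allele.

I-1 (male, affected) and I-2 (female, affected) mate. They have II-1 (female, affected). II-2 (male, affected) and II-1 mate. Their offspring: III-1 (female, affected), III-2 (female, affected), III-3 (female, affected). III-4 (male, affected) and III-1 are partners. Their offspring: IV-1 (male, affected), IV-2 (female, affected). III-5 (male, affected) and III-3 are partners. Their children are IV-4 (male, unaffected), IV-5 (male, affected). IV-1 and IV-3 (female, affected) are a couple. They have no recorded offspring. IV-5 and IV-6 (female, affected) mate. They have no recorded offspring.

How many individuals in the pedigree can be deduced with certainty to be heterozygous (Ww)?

2

Obligate heterozygotes: III-3 is affected so carries W and passed w to IV-4 (ww), so III-3 is Ww; III-5 is affected so carries W and passed w to IV-4 (ww), so III-5 is Ww.
Every other individual is either homozygous by phenotype or has at least one consistent homozygous assignment, so the count is 2.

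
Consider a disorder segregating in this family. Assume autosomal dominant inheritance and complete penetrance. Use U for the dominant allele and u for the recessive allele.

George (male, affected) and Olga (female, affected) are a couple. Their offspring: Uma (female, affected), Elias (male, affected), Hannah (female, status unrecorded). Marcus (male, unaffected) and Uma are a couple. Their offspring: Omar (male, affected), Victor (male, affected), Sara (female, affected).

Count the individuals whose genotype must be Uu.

3

Obligate heterozygotes: Omar is affected so carries U and received u from Marcus (uu), so Omar is Uu; Victor is affected so carries U and received u from Marcus (uu), so Victor is Uu; Sara is affected so carries U and received u from Marcus (uu), so Sara is Uu.
Every other individual is either homozygous by phenotype or has at least one consistent homozygous assignment, so the count is 3.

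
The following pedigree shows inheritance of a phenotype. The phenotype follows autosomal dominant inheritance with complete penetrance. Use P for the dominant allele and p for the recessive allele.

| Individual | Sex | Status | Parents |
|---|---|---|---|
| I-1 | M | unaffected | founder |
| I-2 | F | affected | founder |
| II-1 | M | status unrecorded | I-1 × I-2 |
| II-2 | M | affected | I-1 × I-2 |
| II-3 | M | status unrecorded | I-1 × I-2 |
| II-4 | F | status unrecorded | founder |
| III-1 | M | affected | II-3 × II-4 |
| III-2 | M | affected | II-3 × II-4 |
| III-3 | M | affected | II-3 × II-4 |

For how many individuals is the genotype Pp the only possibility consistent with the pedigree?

Obligate heterozygotes: II-2 is affected so carries P and received p from I-1 (pp), so II-2 is Pp.
Every other individual is either homozygous by phenotype or has at least one consistent homozygous assignment, so the count is 1.

1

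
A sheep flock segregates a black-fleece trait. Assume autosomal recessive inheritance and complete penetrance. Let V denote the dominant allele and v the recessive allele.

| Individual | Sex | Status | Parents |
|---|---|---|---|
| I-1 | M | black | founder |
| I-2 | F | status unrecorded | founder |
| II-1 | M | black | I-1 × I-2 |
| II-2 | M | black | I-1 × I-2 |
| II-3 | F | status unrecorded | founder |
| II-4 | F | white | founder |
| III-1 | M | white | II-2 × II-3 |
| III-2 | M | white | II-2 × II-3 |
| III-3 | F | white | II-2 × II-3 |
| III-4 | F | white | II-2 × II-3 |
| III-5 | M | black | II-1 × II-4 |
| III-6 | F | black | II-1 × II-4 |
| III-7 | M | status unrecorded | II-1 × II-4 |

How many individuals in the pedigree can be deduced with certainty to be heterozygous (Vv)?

5

Obligate heterozygotes: II-4 is white so carries V and passed v to III-5 (vv), so II-4 is Vv; III-1 is white so carries V and received v from II-2 (vv), so III-1 is Vv; III-2 is white so carries V and received v from II-2 (vv), so III-2 is Vv; III-3 is white so carries V and received v from II-2 (vv), so III-3 is Vv; III-4 is white so carries V and received v from II-2 (vv), so III-4 is Vv.
Every other individual is either homozygous by phenotype or has at least one consistent homozygous assignment, so the count is 5.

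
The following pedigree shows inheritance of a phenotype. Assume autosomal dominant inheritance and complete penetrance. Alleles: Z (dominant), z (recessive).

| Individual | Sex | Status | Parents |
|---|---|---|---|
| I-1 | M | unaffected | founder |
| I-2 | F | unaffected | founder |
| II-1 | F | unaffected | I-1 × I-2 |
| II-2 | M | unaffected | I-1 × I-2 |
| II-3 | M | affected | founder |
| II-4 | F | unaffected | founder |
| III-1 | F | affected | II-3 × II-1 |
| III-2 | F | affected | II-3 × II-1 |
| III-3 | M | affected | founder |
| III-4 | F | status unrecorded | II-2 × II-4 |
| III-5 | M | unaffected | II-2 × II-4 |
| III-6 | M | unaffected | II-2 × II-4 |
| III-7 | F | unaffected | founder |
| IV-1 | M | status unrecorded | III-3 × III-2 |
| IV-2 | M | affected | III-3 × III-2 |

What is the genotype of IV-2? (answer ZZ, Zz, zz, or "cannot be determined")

IV-2's phenotype allows ZZ or Zz, and no parent or child forces a single allele at both positions; consistent genotype assignments exist with IV-2 as ZZ or Zz.

cannot be determined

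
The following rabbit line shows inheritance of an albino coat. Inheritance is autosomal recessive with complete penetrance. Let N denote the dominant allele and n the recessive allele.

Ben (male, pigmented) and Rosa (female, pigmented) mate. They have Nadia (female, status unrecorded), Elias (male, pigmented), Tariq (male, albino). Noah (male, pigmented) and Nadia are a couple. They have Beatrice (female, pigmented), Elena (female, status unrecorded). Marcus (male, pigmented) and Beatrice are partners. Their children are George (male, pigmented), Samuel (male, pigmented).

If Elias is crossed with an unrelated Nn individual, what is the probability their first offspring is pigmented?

5/6

Ben is pigmented so carries N and passed n to Tariq (nn), so Ben is Nn.
Rosa is pigmented so carries N and passed n to Tariq (nn), so Rosa is Nn.
Elias is a pigmented offspring of Ben (Nn) × Rosa (Nn), whose cross gives 1/4 NN : 1/2 Nn : 1/4 nn; conditioning on being pigmented, Elias is NN with probability 1/3, Nn with probability 2/3.
Summing over parental genotype combinations, P(offspring is pigmented) = 1/3·1 + 2/3·3/4 = 5/6.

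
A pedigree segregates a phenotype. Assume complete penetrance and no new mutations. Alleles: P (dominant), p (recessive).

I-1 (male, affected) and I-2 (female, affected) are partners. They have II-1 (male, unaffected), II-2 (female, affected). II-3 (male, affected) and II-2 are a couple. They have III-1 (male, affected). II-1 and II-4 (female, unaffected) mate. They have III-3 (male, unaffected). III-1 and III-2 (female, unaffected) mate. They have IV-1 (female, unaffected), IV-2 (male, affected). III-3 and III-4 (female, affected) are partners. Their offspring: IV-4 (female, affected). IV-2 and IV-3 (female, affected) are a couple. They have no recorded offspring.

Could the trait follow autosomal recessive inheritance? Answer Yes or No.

No

Under autosomal recessive, II-1 (unaffected, male) cannot arise from I-1 (affected) × I-2 (affected).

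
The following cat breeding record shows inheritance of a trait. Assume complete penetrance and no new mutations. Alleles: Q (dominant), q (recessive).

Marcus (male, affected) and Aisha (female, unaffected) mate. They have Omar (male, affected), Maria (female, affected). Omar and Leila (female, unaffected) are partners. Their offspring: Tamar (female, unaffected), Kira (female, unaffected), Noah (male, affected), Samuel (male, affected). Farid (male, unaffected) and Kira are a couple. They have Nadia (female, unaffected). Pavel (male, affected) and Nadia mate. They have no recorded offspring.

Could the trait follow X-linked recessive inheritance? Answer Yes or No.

A consistent assignment under X-linked recessive exists: Marcus X^q Y, Aisha X^Q X^q, Omar X^q Y, Maria X^q X^q, Leila X^Q X^q, Tamar X^Q X^q, Kira X^Q X^q, Noah X^q Y, Samuel X^q Y, Farid X^Q Y, Nadia X^Q X^Q, Pavel X^q Y.
In this assignment every recorded phenotype matches its genotype and every non-founder's genotype is obtainable from its parents' genotypes, so the pedigree is consistent.

Yes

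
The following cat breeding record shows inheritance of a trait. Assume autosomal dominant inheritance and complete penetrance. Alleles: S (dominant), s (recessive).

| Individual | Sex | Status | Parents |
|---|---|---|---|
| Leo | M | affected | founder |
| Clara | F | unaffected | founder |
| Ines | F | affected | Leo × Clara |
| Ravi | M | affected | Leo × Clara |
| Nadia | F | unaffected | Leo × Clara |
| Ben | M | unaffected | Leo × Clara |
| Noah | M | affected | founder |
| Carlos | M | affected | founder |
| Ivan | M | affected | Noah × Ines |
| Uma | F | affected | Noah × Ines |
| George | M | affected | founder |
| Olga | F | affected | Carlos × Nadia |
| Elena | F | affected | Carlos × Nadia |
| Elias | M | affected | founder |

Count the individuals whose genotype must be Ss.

Obligate heterozygotes: Leo is affected so carries S and passed s to Nadia (ss), so Leo is Ss; Ines is affected so carries S and received s from Clara (ss), so Ines is Ss; Ravi is affected so carries S and received s from Clara (ss), so Ravi is Ss; Olga is affected so carries S and received s from Nadia (ss), so Olga is Ss; Elena is affected so carries S and received s from Nadia (ss), so Elena is Ss.
Every other individual is either homozygous by phenotype or has at least one consistent homozygous assignment, so the count is 5.

5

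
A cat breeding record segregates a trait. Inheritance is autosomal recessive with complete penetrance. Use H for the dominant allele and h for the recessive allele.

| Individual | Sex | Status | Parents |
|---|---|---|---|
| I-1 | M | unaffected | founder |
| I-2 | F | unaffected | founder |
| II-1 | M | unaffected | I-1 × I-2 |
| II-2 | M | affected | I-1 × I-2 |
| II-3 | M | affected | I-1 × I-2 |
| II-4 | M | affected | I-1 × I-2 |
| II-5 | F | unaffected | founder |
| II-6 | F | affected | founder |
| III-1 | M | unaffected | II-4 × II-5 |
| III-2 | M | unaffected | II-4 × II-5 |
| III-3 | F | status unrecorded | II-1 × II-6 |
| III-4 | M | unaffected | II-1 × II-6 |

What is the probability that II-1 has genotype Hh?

I-1 is unaffected so carries H and passed h to II-2 (hh), so I-1 is Hh.
I-2 is unaffected so carries H and passed h to II-2 (hh), so I-2 is Hh.
Their cross gives offspring ratios 1/4 HH : 1/2 Hh : 1/4 hh. Conditioning on II-1 being unaffected, P(Hh) = 1/2 / 3/4 = 2/3 before taking II-1's own offspring into account.
II-6 is affected, so II-6 is hh.
Now use II-1's offspring. Probability of each recorded status — unaffected son III-4: 1/2 if II-1 is Hh, 1 if HH. (III-3: equally likely either way, so uninformative.)
Bayes: P(Hh) = 2/3·1/2 / (2/3·1/2 + 1/3·1) = 1/2.

1/2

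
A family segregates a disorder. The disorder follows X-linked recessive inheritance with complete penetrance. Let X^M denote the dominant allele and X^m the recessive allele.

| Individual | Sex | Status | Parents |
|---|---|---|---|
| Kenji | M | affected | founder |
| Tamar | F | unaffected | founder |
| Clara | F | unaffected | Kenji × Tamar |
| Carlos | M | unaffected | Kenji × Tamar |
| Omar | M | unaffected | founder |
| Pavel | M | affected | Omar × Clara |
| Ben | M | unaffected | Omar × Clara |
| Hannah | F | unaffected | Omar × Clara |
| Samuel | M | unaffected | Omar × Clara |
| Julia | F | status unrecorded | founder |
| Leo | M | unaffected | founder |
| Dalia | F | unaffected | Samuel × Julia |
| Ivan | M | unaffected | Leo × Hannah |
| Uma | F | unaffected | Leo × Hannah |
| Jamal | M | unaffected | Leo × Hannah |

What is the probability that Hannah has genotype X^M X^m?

1/5

Omar is unaffected, so Omar is X^M Y.
Clara is unaffected so carries M and received m from Kenji (X^m Y), so Clara is X^M X^m.
Their cross gives offspring ratios 1/2 X^M X^M : 1/2 X^M X^m. Conditioning on Hannah being unaffected, P(X^M X^m) = 1/2 / 1 = 1/2 before taking Hannah's own offspring into account.
Leo is unaffected, so Leo is X^M Y.
Now use Hannah's offspring. Probability of each recorded status — unaffected son Ivan: 1/2 if Hannah is X^M X^m, 1 if X^M X^M; unaffected son Jamal: 1/2 if Hannah is X^M X^m, 1 if X^M X^M. (Uma: equally likely either way, so uninformative.)
Bayes: P(X^M X^m) = 1/2·1/4 / (1/2·1/4 + 1/2·1) = 1/5.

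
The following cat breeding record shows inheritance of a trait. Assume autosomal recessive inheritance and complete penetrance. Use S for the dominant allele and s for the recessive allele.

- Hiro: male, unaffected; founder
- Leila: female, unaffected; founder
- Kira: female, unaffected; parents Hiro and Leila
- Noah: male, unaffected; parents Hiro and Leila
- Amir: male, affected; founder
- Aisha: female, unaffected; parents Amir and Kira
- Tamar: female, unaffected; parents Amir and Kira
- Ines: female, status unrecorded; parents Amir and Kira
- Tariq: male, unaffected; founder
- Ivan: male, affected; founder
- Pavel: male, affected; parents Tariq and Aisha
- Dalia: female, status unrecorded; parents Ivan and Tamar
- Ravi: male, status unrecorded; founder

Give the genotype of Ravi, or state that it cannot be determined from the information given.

Ravi's phenotype is unrecorded, and no parent or child forces a single allele at both positions; consistent genotype assignments exist with Ravi as SS or Ss or ss.

cannot be determined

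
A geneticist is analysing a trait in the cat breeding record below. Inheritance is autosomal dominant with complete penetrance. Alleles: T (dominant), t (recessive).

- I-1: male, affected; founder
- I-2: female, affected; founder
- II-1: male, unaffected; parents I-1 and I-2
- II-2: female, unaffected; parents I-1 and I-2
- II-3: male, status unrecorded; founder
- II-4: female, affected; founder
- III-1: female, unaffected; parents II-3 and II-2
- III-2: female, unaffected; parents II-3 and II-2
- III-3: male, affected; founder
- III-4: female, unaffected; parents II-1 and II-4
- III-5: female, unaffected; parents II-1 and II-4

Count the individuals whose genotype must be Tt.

Obligate heterozygotes: I-1 is affected so carries T and passed t to II-1 (tt), so I-1 is Tt; I-2 is affected so carries T and passed t to II-1 (tt), so I-2 is Tt; II-4 is affected so carries T and passed t to III-4 (tt), so II-4 is Tt.
Every other individual is either homozygous by phenotype or has at least one consistent homozygous assignment, so the count is 3.

3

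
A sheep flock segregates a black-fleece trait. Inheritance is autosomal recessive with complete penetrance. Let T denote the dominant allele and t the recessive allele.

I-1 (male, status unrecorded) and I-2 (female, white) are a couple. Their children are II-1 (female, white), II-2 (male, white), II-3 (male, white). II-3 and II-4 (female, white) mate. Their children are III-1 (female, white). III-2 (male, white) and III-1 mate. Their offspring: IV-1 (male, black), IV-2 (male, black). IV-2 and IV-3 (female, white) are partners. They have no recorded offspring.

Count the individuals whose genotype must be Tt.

2

Obligate heterozygotes: III-1 is white so carries T and passed t to IV-1 (tt), so III-1 is Tt; III-2 is white so carries T and passed t to IV-1 (tt), so III-2 is Tt.
Every other individual is either homozygous by phenotype or has at least one consistent homozygous assignment, so the count is 2.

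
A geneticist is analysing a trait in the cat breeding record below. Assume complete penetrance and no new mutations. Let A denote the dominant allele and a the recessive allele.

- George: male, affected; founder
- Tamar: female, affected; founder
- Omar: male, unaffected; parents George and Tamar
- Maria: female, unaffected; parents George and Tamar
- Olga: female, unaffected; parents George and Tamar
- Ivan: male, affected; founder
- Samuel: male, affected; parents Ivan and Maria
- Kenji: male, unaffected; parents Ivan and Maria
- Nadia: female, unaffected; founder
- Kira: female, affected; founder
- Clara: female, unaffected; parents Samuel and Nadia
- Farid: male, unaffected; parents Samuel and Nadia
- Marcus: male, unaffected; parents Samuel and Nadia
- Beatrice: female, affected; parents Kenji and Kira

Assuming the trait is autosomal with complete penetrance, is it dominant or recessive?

George and Tamar are both affected yet have an unaffected child Omar. Under a recessive model two affected parents are homozygous and every child would be affected, so the trait cannot be recessive.

dominant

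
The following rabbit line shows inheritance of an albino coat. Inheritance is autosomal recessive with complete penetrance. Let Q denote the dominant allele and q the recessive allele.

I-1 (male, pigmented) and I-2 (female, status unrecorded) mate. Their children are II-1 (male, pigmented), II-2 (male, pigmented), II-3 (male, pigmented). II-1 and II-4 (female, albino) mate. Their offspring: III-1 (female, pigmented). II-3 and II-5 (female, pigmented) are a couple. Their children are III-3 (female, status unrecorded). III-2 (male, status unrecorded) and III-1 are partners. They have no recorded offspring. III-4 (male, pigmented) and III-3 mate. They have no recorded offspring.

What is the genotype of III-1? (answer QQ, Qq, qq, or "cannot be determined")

Qq

From phenotype alone, III-1 is QQ or Qq.
III-1 is pigmented so carries Q and received q from II-4 (qq), so III-1 is Qq.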